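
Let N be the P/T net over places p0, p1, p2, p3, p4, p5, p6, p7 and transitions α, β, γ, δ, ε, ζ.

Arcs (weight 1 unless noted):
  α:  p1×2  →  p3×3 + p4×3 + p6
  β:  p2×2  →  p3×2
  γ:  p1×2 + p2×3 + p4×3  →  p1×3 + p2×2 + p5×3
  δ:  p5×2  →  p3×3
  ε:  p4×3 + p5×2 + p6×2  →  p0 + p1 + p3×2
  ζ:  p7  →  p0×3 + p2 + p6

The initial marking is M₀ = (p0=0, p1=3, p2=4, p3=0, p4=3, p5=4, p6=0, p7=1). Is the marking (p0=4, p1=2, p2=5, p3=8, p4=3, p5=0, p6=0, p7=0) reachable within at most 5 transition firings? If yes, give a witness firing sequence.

YES — reachable via ⟨α, δ, ζ, ε⟩ (4 firings)

step 1: fire α:  (p0=0, p1=3, p2=4, p3=0, p4=3, p5=4, p6=0, p7=1) → (p0=0, p1=1, p2=4, p3=3, p4=6, p5=4, p6=1, p7=1)
step 2: fire δ:  (p0=0, p1=1, p2=4, p3=3, p4=6, p5=4, p6=1, p7=1) → (p0=0, p1=1, p2=4, p3=6, p4=6, p5=2, p6=1, p7=1)
step 3: fire ζ:  (p0=0, p1=1, p2=4, p3=6, p4=6, p5=2, p6=1, p7=1) → (p0=3, p1=1, p2=5, p3=6, p4=6, p5=2, p6=2, p7=0)
step 4: fire ε:  (p0=3, p1=1, p2=5, p3=6, p4=6, p5=2, p6=2, p7=0) → (p0=4, p1=2, p2=5, p3=8, p4=3, p5=0, p6=0, p7=0)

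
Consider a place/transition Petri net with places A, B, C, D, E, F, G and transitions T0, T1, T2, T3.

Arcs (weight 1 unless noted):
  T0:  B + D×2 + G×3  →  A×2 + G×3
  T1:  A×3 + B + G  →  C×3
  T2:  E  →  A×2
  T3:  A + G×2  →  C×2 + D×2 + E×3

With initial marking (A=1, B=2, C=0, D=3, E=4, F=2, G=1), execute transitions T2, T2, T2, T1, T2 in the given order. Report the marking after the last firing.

(A=6, B=1, C=3, D=3, E=0, F=2, G=0)

step 1: fire T2:  (A=1, B=2, C=0, D=3, E=4, F=2, G=1) → (A=3, B=2, C=0, D=3, E=3, F=2, G=1)
step 2: fire T2:  (A=3, B=2, C=0, D=3, E=3, F=2, G=1) → (A=5, B=2, C=0, D=3, E=2, F=2, G=1)
step 3: fire T2:  (A=5, B=2, C=0, D=3, E=2, F=2, G=1) → (A=7, B=2, C=0, D=3, E=1, F=2, G=1)
step 4: fire T1:  (A=7, B=2, C=0, D=3, E=1, F=2, G=1) → (A=4, B=1, C=3, D=3, E=1, F=2, G=0)
step 5: fire T2:  (A=4, B=1, C=3, D=3, E=1, F=2, G=0) → (A=6, B=1, C=3, D=3, E=0, F=2, G=0)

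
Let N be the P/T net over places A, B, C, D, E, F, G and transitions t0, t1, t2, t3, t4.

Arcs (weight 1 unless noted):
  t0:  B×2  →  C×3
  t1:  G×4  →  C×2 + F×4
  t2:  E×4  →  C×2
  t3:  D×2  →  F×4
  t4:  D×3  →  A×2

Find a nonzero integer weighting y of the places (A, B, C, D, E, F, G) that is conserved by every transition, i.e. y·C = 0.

Incidence matrix C (rows=places, cols=transitions):
       t0   t1   t2   t3   t4
    A   0    0    0    0    2
    B  -2    0    0    0    0
    C   3    2    2    0    0
    D   0    0    0   -2   -3
    E   0    0   -4    0    0
    F   0    4    0    4    0
    G   0   -4    0    0    0

Candidate y = [3, -3, -2, 2, -1, 1, 0]; check y·C column-wise:
  col t0: 3·0 + -3·-2 + -2·3 + 2·0 + -1·0 + 1·0 = 0
  col t1: 3·0 + -3·0 + -2·2 + 2·0 + -1·0 + 1·4 + 0·-4 = 0
  col t2: 3·0 + -3·0 + -2·2 + 2·0 + -1·-4 + 1·0 = 0
  col t3: 3·0 + -3·0 + -2·0 + 2·-2 + -1·0 + 1·4 = 0
  col t4: 3·2 + -3·0 + -2·0 + 2·-3 + -1·0 + 1·0 = 0

y = (A:3, B:-3, C:-2, D:2, E:-1, F:1, G:0)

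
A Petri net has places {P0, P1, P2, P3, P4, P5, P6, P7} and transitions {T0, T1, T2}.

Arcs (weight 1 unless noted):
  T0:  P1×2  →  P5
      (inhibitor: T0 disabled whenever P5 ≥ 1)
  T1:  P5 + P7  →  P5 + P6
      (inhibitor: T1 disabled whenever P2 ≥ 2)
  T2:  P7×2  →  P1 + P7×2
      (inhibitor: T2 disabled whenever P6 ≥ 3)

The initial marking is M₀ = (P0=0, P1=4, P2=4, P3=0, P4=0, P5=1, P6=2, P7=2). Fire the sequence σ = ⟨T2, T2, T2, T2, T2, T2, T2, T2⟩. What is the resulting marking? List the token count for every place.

step 1: fire T2:  (P0=0, P1=4, P2=4, P3=0, P4=0, P5=1, P6=2, P7=2) → (P0=0, P1=5, P2=4, P3=0, P4=0, P5=1, P6=2, P7=2)
step 2: fire T2:  (P0=0, P1=5, P2=4, P3=0, P4=0, P5=1, P6=2, P7=2) → (P0=0, P1=6, P2=4, P3=0, P4=0, P5=1, P6=2, P7=2)
step 3: fire T2:  (P0=0, P1=6, P2=4, P3=0, P4=0, P5=1, P6=2, P7=2) → (P0=0, P1=7, P2=4, P3=0, P4=0, P5=1, P6=2, P7=2)
step 4: fire T2:  (P0=0, P1=7, P2=4, P3=0, P4=0, P5=1, P6=2, P7=2) → (P0=0, P1=8, P2=4, P3=0, P4=0, P5=1, P6=2, P7=2)
step 5: fire T2:  (P0=0, P1=8, P2=4, P3=0, P4=0, P5=1, P6=2, P7=2) → (P0=0, P1=9, P2=4, P3=0, P4=0, P5=1, P6=2, P7=2)
step 6: fire T2:  (P0=0, P1=9, P2=4, P3=0, P4=0, P5=1, P6=2, P7=2) → (P0=0, P1=10, P2=4, P3=0, P4=0, P5=1, P6=2, P7=2)
step 7: fire T2:  (P0=0, P1=10, P2=4, P3=0, P4=0, P5=1, P6=2, P7=2) → (P0=0, P1=11, P2=4, P3=0, P4=0, P5=1, P6=2, P7=2)
step 8: fire T2:  (P0=0, P1=11, P2=4, P3=0, P4=0, P5=1, P6=2, P7=2) → (P0=0, P1=12, P2=4, P3=0, P4=0, P5=1, P6=2, P7=2)

(P0=0, P1=12, P2=4, P3=0, P4=0, P5=1, P6=2, P7=2)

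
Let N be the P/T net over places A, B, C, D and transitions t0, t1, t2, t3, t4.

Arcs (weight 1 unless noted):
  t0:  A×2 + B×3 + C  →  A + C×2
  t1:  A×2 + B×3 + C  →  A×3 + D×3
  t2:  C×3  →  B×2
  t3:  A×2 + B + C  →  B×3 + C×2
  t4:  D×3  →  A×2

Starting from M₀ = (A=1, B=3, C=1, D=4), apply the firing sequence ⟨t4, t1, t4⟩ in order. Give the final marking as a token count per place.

step 1: fire t4:  (A=1, B=3, C=1, D=4) → (A=3, B=3, C=1, D=1)
step 2: fire t1:  (A=3, B=3, C=1, D=1) → (A=4, B=0, C=0, D=4)
step 3: fire t4:  (A=4, B=0, C=0, D=4) → (A=6, B=0, C=0, D=1)

(A=6, B=0, C=0, D=1)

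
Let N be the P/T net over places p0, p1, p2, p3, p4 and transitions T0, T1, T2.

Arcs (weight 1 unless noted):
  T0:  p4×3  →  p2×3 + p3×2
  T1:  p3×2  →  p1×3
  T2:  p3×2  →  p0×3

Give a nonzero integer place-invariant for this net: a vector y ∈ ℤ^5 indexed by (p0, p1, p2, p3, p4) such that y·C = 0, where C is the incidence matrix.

Incidence matrix C (rows=places, cols=transitions):
       T0   T1   T2
   p0   0    0    3
   p1   0    3    0
   p2   3    0    0
   p3   2   -2   -2
   p4  -3    0    0

Candidate y = [2, 2, -2, 3, 0]; check y·C column-wise:
  col T0: 2·0 + 2·0 + -2·3 + 3·2 + 0·-3 = 0
  col T1: 2·0 + 2·3 + -2·0 + 3·-2 = 0
  col T2: 2·3 + 2·0 + -2·0 + 3·-2 = 0

y = (p0:2, p1:2, p2:-2, p3:3, p4:0)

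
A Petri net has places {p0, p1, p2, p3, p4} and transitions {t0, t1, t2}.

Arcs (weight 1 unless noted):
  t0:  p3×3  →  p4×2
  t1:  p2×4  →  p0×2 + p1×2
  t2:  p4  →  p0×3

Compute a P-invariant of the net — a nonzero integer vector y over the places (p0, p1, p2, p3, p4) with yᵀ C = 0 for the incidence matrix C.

y = (p0:0, p1:2, p2:1, p3:0, p4:0)

Incidence matrix C (rows=places, cols=transitions):
       t0   t1   t2
   p0   0    2    3
   p1   0    2    0
   p2   0   -4    0
   p3  -3    0    0
   p4   2    0   -1

Candidate y = [0, 2, 1, 0, 0]; check y·C column-wise:
  col t0: 2·0 + 1·0 + 0·-3 + 0·2 = 0
  col t1: 0·2 + 2·2 + 1·-4 = 0
  col t2: 0·3 + 2·0 + 1·0 + 0·-1 = 0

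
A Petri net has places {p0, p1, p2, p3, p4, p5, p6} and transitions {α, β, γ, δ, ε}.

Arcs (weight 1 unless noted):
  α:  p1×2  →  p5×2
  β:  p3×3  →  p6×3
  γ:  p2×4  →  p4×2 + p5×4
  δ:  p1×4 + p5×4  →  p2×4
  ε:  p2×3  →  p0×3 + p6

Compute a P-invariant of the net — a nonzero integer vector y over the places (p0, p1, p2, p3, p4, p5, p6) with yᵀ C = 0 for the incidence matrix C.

y = (p0:2, p1:1, p2:2, p3:0, p4:2, p5:1, p6:0)

Incidence matrix C (rows=places, cols=transitions):
        α    β    γ    δ    ε
   p0   0    0    0    0    3
   p1  -2    0    0   -4    0
   p2   0    0   -4    4   -3
   p3   0   -3    0    0    0
   p4   0    0    2    0    0
   p5   2    0    4   -4    0
   p6   0    3    0    0    1

Candidate y = [2, 1, 2, 0, 2, 1, 0]; check y·C column-wise:
  col α: 2·0 + 1·-2 + 2·0 + 2·0 + 1·2 = 0
  col β: 2·0 + 1·0 + 2·0 + 0·-3 + 2·0 + 1·0 + 0·3 = 0
  col γ: 2·0 + 1·0 + 2·-4 + 2·2 + 1·4 = 0
  col δ: 2·0 + 1·-4 + 2·4 + 2·0 + 1·-4 = 0
  col ε: 2·3 + 1·0 + 2·-3 + 2·0 + 1·0 + 0·1 = 0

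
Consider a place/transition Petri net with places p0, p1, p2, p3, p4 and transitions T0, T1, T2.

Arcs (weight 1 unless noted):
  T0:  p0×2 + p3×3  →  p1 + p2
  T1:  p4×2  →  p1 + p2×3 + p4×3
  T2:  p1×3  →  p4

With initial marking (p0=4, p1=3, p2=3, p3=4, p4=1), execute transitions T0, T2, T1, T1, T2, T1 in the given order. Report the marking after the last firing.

step 1: fire T0:  (p0=4, p1=3, p2=3, p3=4, p4=1) → (p0=2, p1=4, p2=4, p3=1, p4=1)
step 2: fire T2:  (p0=2, p1=4, p2=4, p3=1, p4=1) → (p0=2, p1=1, p2=4, p3=1, p4=2)
step 3: fire T1:  (p0=2, p1=1, p2=4, p3=1, p4=2) → (p0=2, p1=2, p2=7, p3=1, p4=3)
step 4: fire T1:  (p0=2, p1=2, p2=7, p3=1, p4=3) → (p0=2, p1=3, p2=10, p3=1, p4=4)
step 5: fire T2:  (p0=2, p1=3, p2=10, p3=1, p4=4) → (p0=2, p1=0, p2=10, p3=1, p4=5)
step 6: fire T1:  (p0=2, p1=0, p2=10, p3=1, p4=5) → (p0=2, p1=1, p2=13, p3=1, p4=6)

(p0=2, p1=1, p2=13, p3=1, p4=6)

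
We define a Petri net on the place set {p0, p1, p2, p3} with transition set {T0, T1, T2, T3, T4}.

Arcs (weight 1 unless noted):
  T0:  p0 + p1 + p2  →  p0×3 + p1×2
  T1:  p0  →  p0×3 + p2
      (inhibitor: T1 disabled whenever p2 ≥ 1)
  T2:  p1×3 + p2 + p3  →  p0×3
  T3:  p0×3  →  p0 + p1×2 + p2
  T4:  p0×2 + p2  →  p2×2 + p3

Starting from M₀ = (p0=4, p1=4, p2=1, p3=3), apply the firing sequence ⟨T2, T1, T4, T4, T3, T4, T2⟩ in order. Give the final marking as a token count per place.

step 1: fire T2:  (p0=4, p1=4, p2=1, p3=3) → (p0=7, p1=1, p2=0, p3=2)
step 2: fire T1:  (p0=7, p1=1, p2=0, p3=2) → (p0=9, p1=1, p2=1, p3=2)
step 3: fire T4:  (p0=9, p1=1, p2=1, p3=2) → (p0=7, p1=1, p2=2, p3=3)
step 4: fire T4:  (p0=7, p1=1, p2=2, p3=3) → (p0=5, p1=1, p2=3, p3=4)
step 5: fire T3:  (p0=5, p1=1, p2=3, p3=4) → (p0=3, p1=3, p2=4, p3=4)
step 6: fire T4:  (p0=3, p1=3, p2=4, p3=4) → (p0=1, p1=3, p2=5, p3=5)
step 7: fire T2:  (p0=1, p1=3, p2=5, p3=5) → (p0=4, p1=0, p2=4, p3=4)

(p0=4, p1=0, p2=4, p3=4)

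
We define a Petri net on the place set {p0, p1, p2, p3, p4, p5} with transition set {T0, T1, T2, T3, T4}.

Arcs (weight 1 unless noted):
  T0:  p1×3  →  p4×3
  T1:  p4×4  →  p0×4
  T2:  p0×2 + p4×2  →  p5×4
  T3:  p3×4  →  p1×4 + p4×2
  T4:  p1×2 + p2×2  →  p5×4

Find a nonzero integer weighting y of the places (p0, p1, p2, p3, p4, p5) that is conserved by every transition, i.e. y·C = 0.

Incidence matrix C (rows=places, cols=transitions):
       T0   T1   T2   T3   T4
   p0   0    4   -2    0    0
   p1  -3    0    0    4   -2
   p2   0    0    0    0   -2
   p3   0    0    0   -4    0
   p4   3   -4   -2    2    0
   p5   0    0    4    0    4

Candidate y = [2, 2, 2, 3, 2, 2]; check y·C column-wise:
  col T0: 2·0 + 2·-3 + 2·0 + 3·0 + 2·3 + 2·0 = 0
  col T1: 2·4 + 2·0 + 2·0 + 3·0 + 2·-4 + 2·0 = 0
  col T2: 2·-2 + 2·0 + 2·0 + 3·0 + 2·-2 + 2·4 = 0
  col T3: 2·0 + 2·4 + 2·0 + 3·-4 + 2·2 + 2·0 = 0
  col T4: 2·0 + 2·-2 + 2·-2 + 3·0 + 2·0 + 2·4 = 0

y = (p0:2, p1:2, p2:2, p3:3, p4:2, p5:2)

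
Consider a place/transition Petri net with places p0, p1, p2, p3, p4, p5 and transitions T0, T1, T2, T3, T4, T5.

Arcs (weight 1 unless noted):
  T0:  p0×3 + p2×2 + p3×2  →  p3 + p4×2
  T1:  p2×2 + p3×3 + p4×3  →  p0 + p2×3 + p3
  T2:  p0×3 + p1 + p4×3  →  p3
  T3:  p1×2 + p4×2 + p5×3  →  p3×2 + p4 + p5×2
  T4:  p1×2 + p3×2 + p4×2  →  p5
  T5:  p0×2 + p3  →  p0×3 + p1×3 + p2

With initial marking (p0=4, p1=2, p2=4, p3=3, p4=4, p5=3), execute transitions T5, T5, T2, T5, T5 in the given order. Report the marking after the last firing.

step 1: fire T5:  (p0=4, p1=2, p2=4, p3=3, p4=4, p5=3) → (p0=5, p1=5, p2=5, p3=2, p4=4, p5=3)
step 2: fire T5:  (p0=5, p1=5, p2=5, p3=2, p4=4, p5=3) → (p0=6, p1=8, p2=6, p3=1, p4=4, p5=3)
step 3: fire T2:  (p0=6, p1=8, p2=6, p3=1, p4=4, p5=3) → (p0=3, p1=7, p2=6, p3=2, p4=1, p5=3)
step 4: fire T5:  (p0=3, p1=7, p2=6, p3=2, p4=1, p5=3) → (p0=4, p1=10, p2=7, p3=1, p4=1, p5=3)
step 5: fire T5:  (p0=4, p1=10, p2=7, p3=1, p4=1, p5=3) → (p0=5, p1=13, p2=8, p3=0, p4=1, p5=3)

(p0=5, p1=13, p2=8, p3=0, p4=1, p5=3)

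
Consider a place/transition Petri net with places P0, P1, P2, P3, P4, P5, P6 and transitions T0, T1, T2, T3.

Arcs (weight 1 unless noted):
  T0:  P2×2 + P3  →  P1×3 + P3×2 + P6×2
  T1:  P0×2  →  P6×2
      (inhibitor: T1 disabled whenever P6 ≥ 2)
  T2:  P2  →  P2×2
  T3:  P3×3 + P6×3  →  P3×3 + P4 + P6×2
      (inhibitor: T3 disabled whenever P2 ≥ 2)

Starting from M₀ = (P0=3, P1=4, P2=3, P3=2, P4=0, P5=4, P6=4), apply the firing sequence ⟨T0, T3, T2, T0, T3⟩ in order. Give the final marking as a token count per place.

(P0=3, P1=10, P2=0, P3=4, P4=2, P5=4, P6=6)

step 1: fire T0:  (P0=3, P1=4, P2=3, P3=2, P4=0, P5=4, P6=4) → (P0=3, P1=7, P2=1, P3=3, P4=0, P5=4, P6=6)
step 2: fire T3:  (P0=3, P1=7, P2=1, P3=3, P4=0, P5=4, P6=6) → (P0=3, P1=7, P2=1, P3=3, P4=1, P5=4, P6=5)
step 3: fire T2:  (P0=3, P1=7, P2=1, P3=3, P4=1, P5=4, P6=5) → (P0=3, P1=7, P2=2, P3=3, P4=1, P5=4, P6=5)
step 4: fire T0:  (P0=3, P1=7, P2=2, P3=3, P4=1, P5=4, P6=5) → (P0=3, P1=10, P2=0, P3=4, P4=1, P5=4, P6=7)
step 5: fire T3:  (P0=3, P1=10, P2=0, P3=4, P4=1, P5=4, P6=7) → (P0=3, P1=10, P2=0, P3=4, P4=2, P5=4, P6=6)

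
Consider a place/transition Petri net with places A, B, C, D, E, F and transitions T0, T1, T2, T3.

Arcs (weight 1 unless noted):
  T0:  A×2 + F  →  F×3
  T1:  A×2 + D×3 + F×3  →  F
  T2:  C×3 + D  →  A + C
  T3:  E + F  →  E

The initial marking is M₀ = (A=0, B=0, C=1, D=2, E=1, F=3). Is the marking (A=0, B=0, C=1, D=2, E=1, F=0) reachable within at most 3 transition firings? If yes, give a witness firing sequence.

step 1: fire T3:  (A=0, B=0, C=1, D=2, E=1, F=3) → (A=0, B=0, C=1, D=2, E=1, F=2)
step 2: fire T3:  (A=0, B=0, C=1, D=2, E=1, F=2) → (A=0, B=0, C=1, D=2, E=1, F=1)
step 3: fire T3:  (A=0, B=0, C=1, D=2, E=1, F=1) → (A=0, B=0, C=1, D=2, E=1, F=0)

YES — reachable via ⟨T3, T3, T3⟩ (3 firings)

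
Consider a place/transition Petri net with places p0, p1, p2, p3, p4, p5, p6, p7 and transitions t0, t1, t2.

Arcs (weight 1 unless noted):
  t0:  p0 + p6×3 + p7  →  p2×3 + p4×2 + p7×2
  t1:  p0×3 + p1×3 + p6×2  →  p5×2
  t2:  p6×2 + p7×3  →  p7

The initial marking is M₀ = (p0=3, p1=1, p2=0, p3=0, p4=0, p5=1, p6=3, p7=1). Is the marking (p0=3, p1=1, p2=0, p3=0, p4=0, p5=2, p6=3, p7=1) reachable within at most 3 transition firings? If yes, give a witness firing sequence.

NO — not reachable within 3 firings

depth 0: 1 marking
depth 1: 2 markings reached so far
depth 2: 2 markings reached so far
(frontier empty at depth 2; search complete)
target is not among the 2 markings reachable within 3 steps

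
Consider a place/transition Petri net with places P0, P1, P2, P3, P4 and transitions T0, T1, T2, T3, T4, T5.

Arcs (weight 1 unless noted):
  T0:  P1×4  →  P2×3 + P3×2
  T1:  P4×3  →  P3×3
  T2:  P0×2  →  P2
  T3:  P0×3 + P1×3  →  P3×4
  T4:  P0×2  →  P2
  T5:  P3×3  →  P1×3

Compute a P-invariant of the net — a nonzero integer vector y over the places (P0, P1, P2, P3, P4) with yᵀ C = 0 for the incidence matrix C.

y = (P0:1, P1:3, P2:2, P3:3, P4:3)

Incidence matrix C (rows=places, cols=transitions):
       T0   T1   T2   T3   T4   T5
   P0   0    0   -2   -3   -2    0
   P1  -4    0    0   -3    0    3
   P2   3    0    1    0    1    0
   P3   2    3    0    4    0   -3
   P4   0   -3    0    0    0    0

Candidate y = [1, 3, 2, 3, 3]; check y·C column-wise:
  col T0: 1·0 + 3·-4 + 2·3 + 3·2 + 3·0 = 0
  col T1: 1·0 + 3·0 + 2·0 + 3·3 + 3·-3 = 0
  col T2: 1·-2 + 3·0 + 2·1 + 3·0 + 3·0 = 0
  col T3: 1·-3 + 3·-3 + 2·0 + 3·4 + 3·0 = 0
  col T4: 1·-2 + 3·0 + 2·1 + 3·0 + 3·0 = 0
  col T5: 1·0 + 3·3 + 2·0 + 3·-3 + 3·0 = 0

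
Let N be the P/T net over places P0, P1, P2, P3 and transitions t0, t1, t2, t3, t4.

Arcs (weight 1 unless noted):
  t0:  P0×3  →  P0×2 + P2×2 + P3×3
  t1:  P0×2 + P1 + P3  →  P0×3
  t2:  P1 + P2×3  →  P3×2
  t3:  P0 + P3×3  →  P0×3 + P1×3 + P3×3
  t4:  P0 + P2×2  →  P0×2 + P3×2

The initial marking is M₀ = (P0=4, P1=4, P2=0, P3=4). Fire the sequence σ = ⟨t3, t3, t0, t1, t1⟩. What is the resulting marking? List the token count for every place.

step 1: fire t3:  (P0=4, P1=4, P2=0, P3=4) → (P0=6, P1=7, P2=0, P3=4)
step 2: fire t3:  (P0=6, P1=7, P2=0, P3=4) → (P0=8, P1=10, P2=0, P3=4)
step 3: fire t0:  (P0=8, P1=10, P2=0, P3=4) → (P0=7, P1=10, P2=2, P3=7)
step 4: fire t1:  (P0=7, P1=10, P2=2, P3=7) → (P0=8, P1=9, P2=2, P3=6)
step 5: fire t1:  (P0=8, P1=9, P2=2, P3=6) → (P0=9, P1=8, P2=2, P3=5)

(P0=9, P1=8, P2=2, P3=5)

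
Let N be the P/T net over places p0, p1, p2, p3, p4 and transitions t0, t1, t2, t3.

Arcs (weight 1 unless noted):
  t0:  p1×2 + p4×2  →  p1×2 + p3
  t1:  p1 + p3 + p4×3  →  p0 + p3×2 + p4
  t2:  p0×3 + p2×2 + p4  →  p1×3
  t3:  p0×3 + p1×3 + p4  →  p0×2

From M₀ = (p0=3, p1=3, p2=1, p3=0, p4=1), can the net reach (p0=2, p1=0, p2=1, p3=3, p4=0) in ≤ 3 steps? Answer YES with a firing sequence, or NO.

depth 0: 1 marking
depth 1: 2 markings reached so far
depth 2: 2 markings reached so far
(frontier empty at depth 2; search complete)
target is not among the 2 markings reachable within 3 steps

NO — not reachable within 3 firings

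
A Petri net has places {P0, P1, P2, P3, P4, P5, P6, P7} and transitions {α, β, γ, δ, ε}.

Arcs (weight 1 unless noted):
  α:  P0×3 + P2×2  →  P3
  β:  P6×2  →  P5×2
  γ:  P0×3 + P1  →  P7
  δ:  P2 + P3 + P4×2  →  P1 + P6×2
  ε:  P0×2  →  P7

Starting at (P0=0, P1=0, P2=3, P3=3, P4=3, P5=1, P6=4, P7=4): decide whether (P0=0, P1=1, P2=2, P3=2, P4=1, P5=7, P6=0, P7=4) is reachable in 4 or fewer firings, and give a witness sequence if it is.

step 1: fire β:  (P0=0, P1=0, P2=3, P3=3, P4=3, P5=1, P6=4, P7=4) → (P0=0, P1=0, P2=3, P3=3, P4=3, P5=3, P6=2, P7=4)
step 2: fire β:  (P0=0, P1=0, P2=3, P3=3, P4=3, P5=3, P6=2, P7=4) → (P0=0, P1=0, P2=3, P3=3, P4=3, P5=5, P6=0, P7=4)
step 3: fire δ:  (P0=0, P1=0, P2=3, P3=3, P4=3, P5=5, P6=0, P7=4) → (P0=0, P1=1, P2=2, P3=2, P4=1, P5=5, P6=2, P7=4)
step 4: fire β:  (P0=0, P1=1, P2=2, P3=2, P4=1, P5=5, P6=2, P7=4) → (P0=0, P1=1, P2=2, P3=2, P4=1, P5=7, P6=0, P7=4)

YES — reachable via ⟨β, β, δ, β⟩ (4 firings)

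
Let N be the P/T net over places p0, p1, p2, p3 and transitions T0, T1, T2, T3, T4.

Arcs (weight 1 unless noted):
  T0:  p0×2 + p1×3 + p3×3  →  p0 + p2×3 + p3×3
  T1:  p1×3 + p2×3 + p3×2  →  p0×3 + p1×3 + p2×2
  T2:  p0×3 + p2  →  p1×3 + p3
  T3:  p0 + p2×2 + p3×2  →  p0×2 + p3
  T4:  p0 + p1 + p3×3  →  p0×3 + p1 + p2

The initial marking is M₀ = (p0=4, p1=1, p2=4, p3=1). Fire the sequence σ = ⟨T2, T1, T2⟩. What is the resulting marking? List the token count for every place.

step 1: fire T2:  (p0=4, p1=1, p2=4, p3=1) → (p0=1, p1=4, p2=3, p3=2)
step 2: fire T1:  (p0=1, p1=4, p2=3, p3=2) → (p0=4, p1=4, p2=2, p3=0)
step 3: fire T2:  (p0=4, p1=4, p2=2, p3=0) → (p0=1, p1=7, p2=1, p3=1)

(p0=1, p1=7, p2=1, p3=1)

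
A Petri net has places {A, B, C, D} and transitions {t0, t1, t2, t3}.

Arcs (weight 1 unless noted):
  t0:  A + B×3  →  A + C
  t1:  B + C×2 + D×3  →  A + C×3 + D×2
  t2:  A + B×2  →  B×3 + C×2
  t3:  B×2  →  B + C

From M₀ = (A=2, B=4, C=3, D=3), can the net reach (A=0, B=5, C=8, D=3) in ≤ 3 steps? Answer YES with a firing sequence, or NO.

YES — reachable via ⟨t2, t2, t3⟩ (3 firings)

step 1: fire t2:  (A=2, B=4, C=3, D=3) → (A=1, B=5, C=5, D=3)
step 2: fire t2:  (A=1, B=5, C=5, D=3) → (A=0, B=6, C=7, D=3)
step 3: fire t3:  (A=0, B=6, C=7, D=3) → (A=0, B=5, C=8, D=3)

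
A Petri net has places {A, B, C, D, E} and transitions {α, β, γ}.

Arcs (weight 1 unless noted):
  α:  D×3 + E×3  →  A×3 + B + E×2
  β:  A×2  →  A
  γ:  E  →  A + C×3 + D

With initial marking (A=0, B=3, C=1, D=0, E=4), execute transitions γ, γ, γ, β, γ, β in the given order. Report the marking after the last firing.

step 1: fire γ:  (A=0, B=3, C=1, D=0, E=4) → (A=1, B=3, C=4, D=1, E=3)
step 2: fire γ:  (A=1, B=3, C=4, D=1, E=3) → (A=2, B=3, C=7, D=2, E=2)
step 3: fire γ:  (A=2, B=3, C=7, D=2, E=2) → (A=3, B=3, C=10, D=3, E=1)
step 4: fire β:  (A=3, B=3, C=10, D=3, E=1) → (A=2, B=3, C=10, D=3, E=1)
step 5: fire γ:  (A=2, B=3, C=10, D=3, E=1) → (A=3, B=3, C=13, D=4, E=0)
step 6: fire β:  (A=3, B=3, C=13, D=4, E=0) → (A=2, B=3, C=13, D=4, E=0)

(A=2, B=3, C=13, D=4, E=0)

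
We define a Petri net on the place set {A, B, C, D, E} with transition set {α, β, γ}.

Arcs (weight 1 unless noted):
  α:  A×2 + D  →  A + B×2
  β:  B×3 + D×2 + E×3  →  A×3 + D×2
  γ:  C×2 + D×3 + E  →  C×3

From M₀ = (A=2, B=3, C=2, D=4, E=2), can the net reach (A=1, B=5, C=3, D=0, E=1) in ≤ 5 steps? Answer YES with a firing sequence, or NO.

step 1: fire α:  (A=2, B=3, C=2, D=4, E=2) → (A=1, B=5, C=2, D=3, E=2)
step 2: fire γ:  (A=1, B=5, C=2, D=3, E=2) → (A=1, B=5, C=3, D=0, E=1)

YES — reachable via ⟨α, γ⟩ (2 firings)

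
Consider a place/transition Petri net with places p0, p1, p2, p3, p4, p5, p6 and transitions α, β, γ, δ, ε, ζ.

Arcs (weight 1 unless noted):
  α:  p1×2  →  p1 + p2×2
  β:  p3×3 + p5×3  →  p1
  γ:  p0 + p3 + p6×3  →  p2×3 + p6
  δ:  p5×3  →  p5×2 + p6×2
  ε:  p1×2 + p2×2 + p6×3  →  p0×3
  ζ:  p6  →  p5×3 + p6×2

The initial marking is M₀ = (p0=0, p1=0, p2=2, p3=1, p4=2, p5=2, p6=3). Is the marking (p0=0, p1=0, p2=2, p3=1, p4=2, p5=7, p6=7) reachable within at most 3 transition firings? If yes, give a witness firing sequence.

YES — reachable via ⟨ζ, δ, ζ⟩ (3 firings)

step 1: fire ζ:  (p0=0, p1=0, p2=2, p3=1, p4=2, p5=2, p6=3) → (p0=0, p1=0, p2=2, p3=1, p4=2, p5=5, p6=4)
step 2: fire δ:  (p0=0, p1=0, p2=2, p3=1, p4=2, p5=5, p6=4) → (p0=0, p1=0, p2=2, p3=1, p4=2, p5=4, p6=6)
step 3: fire ζ:  (p0=0, p1=0, p2=2, p3=1, p4=2, p5=4, p6=6) → (p0=0, p1=0, p2=2, p3=1, p4=2, p5=7, p6=7)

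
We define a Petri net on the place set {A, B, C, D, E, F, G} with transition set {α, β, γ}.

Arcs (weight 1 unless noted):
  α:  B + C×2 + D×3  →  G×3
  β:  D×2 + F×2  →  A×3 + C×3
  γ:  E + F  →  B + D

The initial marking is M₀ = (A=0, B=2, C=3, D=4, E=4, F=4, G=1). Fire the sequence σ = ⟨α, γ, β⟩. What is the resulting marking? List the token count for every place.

step 1: fire α:  (A=0, B=2, C=3, D=4, E=4, F=4, G=1) → (A=0, B=1, C=1, D=1, E=4, F=4, G=4)
step 2: fire γ:  (A=0, B=1, C=1, D=1, E=4, F=4, G=4) → (A=0, B=2, C=1, D=2, E=3, F=3, G=4)
step 3: fire β:  (A=0, B=2, C=1, D=2, E=3, F=3, G=4) → (A=3, B=2, C=4, D=0, E=3, F=1, G=4)

(A=3, B=2, C=4, D=0, E=3, F=1, G=4)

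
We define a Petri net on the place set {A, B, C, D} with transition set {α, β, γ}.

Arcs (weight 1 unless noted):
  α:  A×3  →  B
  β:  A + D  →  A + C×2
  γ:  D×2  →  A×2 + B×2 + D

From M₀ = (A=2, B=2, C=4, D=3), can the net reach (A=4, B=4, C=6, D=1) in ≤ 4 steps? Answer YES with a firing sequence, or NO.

YES — reachable via ⟨β, γ⟩ (2 firings)

step 1: fire β:  (A=2, B=2, C=4, D=3) → (A=2, B=2, C=6, D=2)
step 2: fire γ:  (A=2, B=2, C=6, D=2) → (A=4, B=4, C=6, D=1)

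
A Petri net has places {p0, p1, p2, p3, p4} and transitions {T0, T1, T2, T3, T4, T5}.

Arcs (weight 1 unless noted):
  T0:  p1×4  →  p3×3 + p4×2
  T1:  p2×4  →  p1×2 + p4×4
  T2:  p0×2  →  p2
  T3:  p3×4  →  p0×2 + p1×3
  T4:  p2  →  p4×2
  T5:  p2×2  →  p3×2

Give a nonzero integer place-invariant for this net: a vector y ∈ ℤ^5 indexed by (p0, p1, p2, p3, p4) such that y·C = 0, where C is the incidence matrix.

Incidence matrix C (rows=places, cols=transitions):
       T0   T1   T2   T3   T4   T5
   p0   0    0   -2    2    0    0
   p1  -4    2    0    3    0    0
   p2   0   -4    1    0   -1   -2
   p3   3    0    0   -4    0    2
   p4   2    4    0    0    2    0

Candidate y = [1, 2, 2, 2, 1]; check y·C column-wise:
  col T0: 1·0 + 2·-4 + 2·0 + 2·3 + 1·2 = 0
  col T1: 1·0 + 2·2 + 2·-4 + 2·0 + 1·4 = 0
  col T2: 1·-2 + 2·0 + 2·1 + 2·0 + 1·0 = 0
  col T3: 1·2 + 2·3 + 2·0 + 2·-4 + 1·0 = 0
  col T4: 1·0 + 2·0 + 2·-1 + 2·0 + 1·2 = 0
  col T5: 1·0 + 2·0 + 2·-2 + 2·2 + 1·0 = 0

y = (p0:1, p1:2, p2:2, p3:2, p4:1)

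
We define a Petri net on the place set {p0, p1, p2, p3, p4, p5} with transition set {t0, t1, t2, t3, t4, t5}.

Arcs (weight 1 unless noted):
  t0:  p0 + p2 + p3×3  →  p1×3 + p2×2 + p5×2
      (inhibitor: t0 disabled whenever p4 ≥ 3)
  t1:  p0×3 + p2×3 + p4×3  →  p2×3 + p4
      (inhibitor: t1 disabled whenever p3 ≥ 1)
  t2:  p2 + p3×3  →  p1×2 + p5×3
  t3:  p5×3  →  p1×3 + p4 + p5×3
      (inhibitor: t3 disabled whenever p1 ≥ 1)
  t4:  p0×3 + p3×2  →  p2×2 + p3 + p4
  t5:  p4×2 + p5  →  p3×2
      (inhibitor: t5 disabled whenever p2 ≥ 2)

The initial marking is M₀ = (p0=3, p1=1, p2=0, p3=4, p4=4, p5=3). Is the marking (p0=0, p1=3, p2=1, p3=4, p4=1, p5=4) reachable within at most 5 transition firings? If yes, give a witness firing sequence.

step 1: fire t4:  (p0=3, p1=1, p2=0, p3=4, p4=4, p5=3) → (p0=0, p1=1, p2=2, p3=3, p4=5, p5=3)
step 2: fire t2:  (p0=0, p1=1, p2=2, p3=3, p4=5, p5=3) → (p0=0, p1=3, p2=1, p3=0, p4=5, p5=6)
step 3: fire t5:  (p0=0, p1=3, p2=1, p3=0, p4=5, p5=6) → (p0=0, p1=3, p2=1, p3=2, p4=3, p5=5)
step 4: fire t5:  (p0=0, p1=3, p2=1, p3=2, p4=3, p5=5) → (p0=0, p1=3, p2=1, p3=4, p4=1, p5=4)

YES — reachable via ⟨t4, t2, t5, t5⟩ (4 firings)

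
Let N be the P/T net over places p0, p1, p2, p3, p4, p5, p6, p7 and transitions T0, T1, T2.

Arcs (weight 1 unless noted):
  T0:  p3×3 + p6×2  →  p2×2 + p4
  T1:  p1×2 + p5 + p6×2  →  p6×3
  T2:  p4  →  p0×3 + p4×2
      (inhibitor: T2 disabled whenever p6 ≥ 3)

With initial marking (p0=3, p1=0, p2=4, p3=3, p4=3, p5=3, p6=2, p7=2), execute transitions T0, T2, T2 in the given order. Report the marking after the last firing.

(p0=9, p1=0, p2=6, p3=0, p4=6, p5=3, p6=0, p7=2)

step 1: fire T0:  (p0=3, p1=0, p2=4, p3=3, p4=3, p5=3, p6=2, p7=2) → (p0=3, p1=0, p2=6, p3=0, p4=4, p5=3, p6=0, p7=2)
step 2: fire T2:  (p0=3, p1=0, p2=6, p3=0, p4=4, p5=3, p6=0, p7=2) → (p0=6, p1=0, p2=6, p3=0, p4=5, p5=3, p6=0, p7=2)
step 3: fire T2:  (p0=6, p1=0, p2=6, p3=0, p4=5, p5=3, p6=0, p7=2) → (p0=9, p1=0, p2=6, p3=0, p4=6, p5=3, p6=0, p7=2)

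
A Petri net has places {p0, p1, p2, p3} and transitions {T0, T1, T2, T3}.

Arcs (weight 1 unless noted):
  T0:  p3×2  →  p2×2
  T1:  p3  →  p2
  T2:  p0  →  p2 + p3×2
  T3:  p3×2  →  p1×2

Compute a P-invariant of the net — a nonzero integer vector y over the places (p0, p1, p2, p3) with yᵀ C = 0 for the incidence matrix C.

Incidence matrix C (rows=places, cols=transitions):
       T0   T1   T2   T3
   p0   0    0   -1    0
   p1   0    0    0    2
   p2   2    1    1    0
   p3  -2   -1    2   -2

Candidate y = [3, 1, 1, 1]; check y·C column-wise:
  col T0: 3·0 + 1·0 + 1·2 + 1·-2 = 0
  col T1: 3·0 + 1·0 + 1·1 + 1·-1 = 0
  col T2: 3·-1 + 1·0 + 1·1 + 1·2 = 0
  col T3: 3·0 + 1·2 + 1·0 + 1·-2 = 0

y = (p0:3, p1:1, p2:1, p3:1)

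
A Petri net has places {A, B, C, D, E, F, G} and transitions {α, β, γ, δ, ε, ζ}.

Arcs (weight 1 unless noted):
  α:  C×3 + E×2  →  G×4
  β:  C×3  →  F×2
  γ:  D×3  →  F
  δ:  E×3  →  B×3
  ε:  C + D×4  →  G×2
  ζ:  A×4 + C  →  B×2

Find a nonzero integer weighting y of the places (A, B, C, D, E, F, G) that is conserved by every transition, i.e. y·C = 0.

Incidence matrix C (rows=places, cols=transitions):
        α    β    γ    δ    ε    ζ
    A   0    0    0    0    0   -4
    B   0    0    0    3    0    2
    C  -3   -3    0    0   -1   -1
    D   0    0   -3    0   -4    0
    E  -2    0    0   -3    0    0
    F   0    2    1    0    0    0
    G   4    0    0    0    2    0

Candidate y = [1, 3, 2, 1, 3, 3, 3]; check y·C column-wise:
  col α: 1·0 + 3·0 + 2·-3 + 1·0 + 3·-2 + 3·0 + 3·4 = 0
  col β: 1·0 + 3·0 + 2·-3 + 1·0 + 3·0 + 3·2 + 3·0 = 0
  col γ: 1·0 + 3·0 + 2·0 + 1·-3 + 3·0 + 3·1 + 3·0 = 0
  col δ: 1·0 + 3·3 + 2·0 + 1·0 + 3·-3 + 3·0 + 3·0 = 0
  col ε: 1·0 + 3·0 + 2·-1 + 1·-4 + 3·0 + 3·0 + 3·2 = 0
  col ζ: 1·-4 + 3·2 + 2·-1 + 1·0 + 3·0 + 3·0 + 3·0 = 0

y = (A:1, B:3, C:2, D:1, E:3, F:3, G:3)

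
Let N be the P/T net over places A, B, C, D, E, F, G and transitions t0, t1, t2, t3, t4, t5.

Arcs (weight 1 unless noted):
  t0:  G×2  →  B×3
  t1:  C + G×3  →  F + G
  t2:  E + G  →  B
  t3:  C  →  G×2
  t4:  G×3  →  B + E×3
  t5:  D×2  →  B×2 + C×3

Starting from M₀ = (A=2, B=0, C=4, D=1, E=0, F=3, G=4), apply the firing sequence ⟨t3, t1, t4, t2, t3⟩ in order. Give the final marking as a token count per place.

(A=2, B=2, C=1, D=1, E=2, F=4, G=2)

step 1: fire t3:  (A=2, B=0, C=4, D=1, E=0, F=3, G=4) → (A=2, B=0, C=3, D=1, E=0, F=3, G=6)
step 2: fire t1:  (A=2, B=0, C=3, D=1, E=0, F=3, G=6) → (A=2, B=0, C=2, D=1, E=0, F=4, G=4)
step 3: fire t4:  (A=2, B=0, C=2, D=1, E=0, F=4, G=4) → (A=2, B=1, C=2, D=1, E=3, F=4, G=1)
step 4: fire t2:  (A=2, B=1, C=2, D=1, E=3, F=4, G=1) → (A=2, B=2, C=2, D=1, E=2, F=4, G=0)
step 5: fire t3:  (A=2, B=2, C=2, D=1, E=2, F=4, G=0) → (A=2, B=2, C=1, D=1, E=2, F=4, G=2)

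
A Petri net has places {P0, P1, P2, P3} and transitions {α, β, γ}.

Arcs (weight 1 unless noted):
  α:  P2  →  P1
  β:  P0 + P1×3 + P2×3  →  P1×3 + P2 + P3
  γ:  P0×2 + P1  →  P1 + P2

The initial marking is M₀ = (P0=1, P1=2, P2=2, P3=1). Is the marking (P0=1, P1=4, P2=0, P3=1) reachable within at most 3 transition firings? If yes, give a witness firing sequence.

YES — reachable via ⟨α, α⟩ (2 firings)

step 1: fire α:  (P0=1, P1=2, P2=2, P3=1) → (P0=1, P1=3, P2=1, P3=1)
step 2: fire α:  (P0=1, P1=3, P2=1, P3=1) → (P0=1, P1=4, P2=0, P3=1)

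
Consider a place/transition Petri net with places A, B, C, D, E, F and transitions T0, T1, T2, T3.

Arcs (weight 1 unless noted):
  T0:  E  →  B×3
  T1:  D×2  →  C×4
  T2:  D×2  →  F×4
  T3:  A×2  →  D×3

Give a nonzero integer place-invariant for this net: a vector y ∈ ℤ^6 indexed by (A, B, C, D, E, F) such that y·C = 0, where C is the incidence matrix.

y = (A:0, B:1, C:0, D:0, E:3, F:0)

Incidence matrix C (rows=places, cols=transitions):
       T0   T1   T2   T3
    A   0    0    0   -2
    B   3    0    0    0
    C   0    4    0    0
    D   0   -2   -2    3
    E  -1    0    0    0
    F   0    0    4    0

Candidate y = [0, 1, 0, 0, 3, 0]; check y·C column-wise:
  col T0: 1·3 + 3·-1 = 0
  col T1: 1·0 + 0·4 + 0·-2 + 3·0 = 0
  col T2: 1·0 + 0·-2 + 3·0 + 0·4 = 0
  col T3: 0·-2 + 1·0 + 0·3 + 3·0 = 0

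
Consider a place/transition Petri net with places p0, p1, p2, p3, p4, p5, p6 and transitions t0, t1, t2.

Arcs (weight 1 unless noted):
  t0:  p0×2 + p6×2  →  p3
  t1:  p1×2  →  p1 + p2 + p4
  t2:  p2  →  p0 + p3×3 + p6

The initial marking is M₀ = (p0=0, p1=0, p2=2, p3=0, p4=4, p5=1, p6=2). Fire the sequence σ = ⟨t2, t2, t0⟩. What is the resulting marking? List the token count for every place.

step 1: fire t2:  (p0=0, p1=0, p2=2, p3=0, p4=4, p5=1, p6=2) → (p0=1, p1=0, p2=1, p3=3, p4=4, p5=1, p6=3)
step 2: fire t2:  (p0=1, p1=0, p2=1, p3=3, p4=4, p5=1, p6=3) → (p0=2, p1=0, p2=0, p3=6, p4=4, p5=1, p6=4)
step 3: fire t0:  (p0=2, p1=0, p2=0, p3=6, p4=4, p5=1, p6=4) → (p0=0, p1=0, p2=0, p3=7, p4=4, p5=1, p6=2)

(p0=0, p1=0, p2=0, p3=7, p4=4, p5=1, p6=2)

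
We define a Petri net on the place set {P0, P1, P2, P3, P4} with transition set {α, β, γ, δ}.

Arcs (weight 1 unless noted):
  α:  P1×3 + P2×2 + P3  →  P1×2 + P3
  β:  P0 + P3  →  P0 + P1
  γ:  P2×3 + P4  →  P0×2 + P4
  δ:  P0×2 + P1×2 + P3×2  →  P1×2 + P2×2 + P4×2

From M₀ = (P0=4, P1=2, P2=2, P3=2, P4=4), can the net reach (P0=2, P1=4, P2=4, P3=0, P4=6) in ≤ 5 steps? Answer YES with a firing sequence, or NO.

NO — not reachable within 5 firings

depth 0: 1 marking
depth 1: 3 markings reached so far
depth 2: 6 markings reached so far
depth 3: 7 markings reached so far
depth 4: 7 markings reached so far
(frontier empty at depth 4; search complete)
target is not among the 7 markings reachable within 5 steps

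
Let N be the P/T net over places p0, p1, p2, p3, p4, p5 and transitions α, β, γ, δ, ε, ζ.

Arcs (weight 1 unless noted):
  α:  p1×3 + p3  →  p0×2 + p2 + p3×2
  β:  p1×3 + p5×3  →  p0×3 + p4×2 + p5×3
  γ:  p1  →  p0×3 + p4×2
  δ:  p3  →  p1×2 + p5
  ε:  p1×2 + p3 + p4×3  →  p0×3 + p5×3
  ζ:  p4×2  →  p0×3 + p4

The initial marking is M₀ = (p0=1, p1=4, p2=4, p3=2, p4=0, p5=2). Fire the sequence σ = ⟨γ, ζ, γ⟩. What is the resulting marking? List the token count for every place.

step 1: fire γ:  (p0=1, p1=4, p2=4, p3=2, p4=0, p5=2) → (p0=4, p1=3, p2=4, p3=2, p4=2, p5=2)
step 2: fire ζ:  (p0=4, p1=3, p2=4, p3=2, p4=2, p5=2) → (p0=7, p1=3, p2=4, p3=2, p4=1, p5=2)
step 3: fire γ:  (p0=7, p1=3, p2=4, p3=2, p4=1, p5=2) → (p0=10, p1=2, p2=4, p3=2, p4=3, p5=2)

(p0=10, p1=2, p2=4, p3=2, p4=3, p5=2)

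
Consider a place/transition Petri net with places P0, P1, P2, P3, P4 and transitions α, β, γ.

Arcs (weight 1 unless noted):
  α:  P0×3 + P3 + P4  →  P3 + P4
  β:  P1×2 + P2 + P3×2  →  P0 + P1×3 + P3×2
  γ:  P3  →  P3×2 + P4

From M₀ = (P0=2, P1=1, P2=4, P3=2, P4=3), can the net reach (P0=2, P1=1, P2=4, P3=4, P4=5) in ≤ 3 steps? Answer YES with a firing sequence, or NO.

YES — reachable via ⟨γ, γ⟩ (2 firings)

step 1: fire γ:  (P0=2, P1=1, P2=4, P3=2, P4=3) → (P0=2, P1=1, P2=4, P3=3, P4=4)
step 2: fire γ:  (P0=2, P1=1, P2=4, P3=3, P4=4) → (P0=2, P1=1, P2=4, P3=4, P4=5)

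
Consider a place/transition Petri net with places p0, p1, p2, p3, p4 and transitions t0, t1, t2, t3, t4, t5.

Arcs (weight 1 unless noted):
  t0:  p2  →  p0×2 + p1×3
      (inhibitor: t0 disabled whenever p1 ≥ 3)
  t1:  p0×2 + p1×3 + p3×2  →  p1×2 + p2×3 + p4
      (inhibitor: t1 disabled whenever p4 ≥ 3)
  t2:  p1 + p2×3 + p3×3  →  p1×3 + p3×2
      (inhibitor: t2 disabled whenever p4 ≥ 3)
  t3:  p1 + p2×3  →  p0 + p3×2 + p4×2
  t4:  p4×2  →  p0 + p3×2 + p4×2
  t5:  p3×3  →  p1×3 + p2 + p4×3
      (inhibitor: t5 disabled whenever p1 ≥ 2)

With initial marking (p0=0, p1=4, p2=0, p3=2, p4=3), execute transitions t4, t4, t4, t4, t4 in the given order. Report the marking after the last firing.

(p0=5, p1=4, p2=0, p3=12, p4=3)

step 1: fire t4:  (p0=0, p1=4, p2=0, p3=2, p4=3) → (p0=1, p1=4, p2=0, p3=4, p4=3)
step 2: fire t4:  (p0=1, p1=4, p2=0, p3=4, p4=3) → (p0=2, p1=4, p2=0, p3=6, p4=3)
step 3: fire t4:  (p0=2, p1=4, p2=0, p3=6, p4=3) → (p0=3, p1=4, p2=0, p3=8, p4=3)
step 4: fire t4:  (p0=3, p1=4, p2=0, p3=8, p4=3) → (p0=4, p1=4, p2=0, p3=10, p4=3)
step 5: fire t4:  (p0=4, p1=4, p2=0, p3=10, p4=3) → (p0=5, p1=4, p2=0, p3=12, p4=3)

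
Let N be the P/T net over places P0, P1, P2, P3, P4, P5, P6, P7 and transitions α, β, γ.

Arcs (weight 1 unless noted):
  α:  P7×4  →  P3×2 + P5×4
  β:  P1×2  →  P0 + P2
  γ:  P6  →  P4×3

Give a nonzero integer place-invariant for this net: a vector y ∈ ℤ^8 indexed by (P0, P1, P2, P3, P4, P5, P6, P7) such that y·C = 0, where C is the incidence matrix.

Incidence matrix C (rows=places, cols=transitions):
        α    β    γ
   P0   0    1    0
   P1   0   -2    0
   P2   0    1    0
   P3   2    0    0
   P4   0    0    3
   P5   4    0    0
   P6   0    0   -1
   P7  -4    0    0

Candidate y = [2, 1, 0, 0, 0, 0, 0, 0]; check y·C column-wise:
  col α: 2·0 + 1·0 + 0·2 + 0·4 + 0·-4 = 0
  col β: 2·1 + 1·-2 + 0·1 = 0
  col γ: 2·0 + 1·0 + 0·3 + 0·-1 = 0

y = (P0:2, P1:1, P2:0, P3:0, P4:0, P5:0, P6:0, P7:0)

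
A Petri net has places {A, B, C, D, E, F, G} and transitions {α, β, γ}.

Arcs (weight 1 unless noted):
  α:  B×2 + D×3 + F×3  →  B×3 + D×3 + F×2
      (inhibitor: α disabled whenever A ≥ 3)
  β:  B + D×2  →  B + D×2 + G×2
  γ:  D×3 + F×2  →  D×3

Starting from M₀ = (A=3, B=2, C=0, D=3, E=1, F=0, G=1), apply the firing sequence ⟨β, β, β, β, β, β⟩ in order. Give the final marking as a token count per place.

(A=3, B=2, C=0, D=3, E=1, F=0, G=13)

step 1: fire β:  (A=3, B=2, C=0, D=3, E=1, F=0, G=1) → (A=3, B=2, C=0, D=3, E=1, F=0, G=3)
step 2: fire β:  (A=3, B=2, C=0, D=3, E=1, F=0, G=3) → (A=3, B=2, C=0, D=3, E=1, F=0, G=5)
step 3: fire β:  (A=3, B=2, C=0, D=3, E=1, F=0, G=5) → (A=3, B=2, C=0, D=3, E=1, F=0, G=7)
step 4: fire β:  (A=3, B=2, C=0, D=3, E=1, F=0, G=7) → (A=3, B=2, C=0, D=3, E=1, F=0, G=9)
step 5: fire β:  (A=3, B=2, C=0, D=3, E=1, F=0, G=9) → (A=3, B=2, C=0, D=3, E=1, F=0, G=11)
step 6: fire β:  (A=3, B=2, C=0, D=3, E=1, F=0, G=11) → (A=3, B=2, C=0, D=3, E=1, F=0, G=13)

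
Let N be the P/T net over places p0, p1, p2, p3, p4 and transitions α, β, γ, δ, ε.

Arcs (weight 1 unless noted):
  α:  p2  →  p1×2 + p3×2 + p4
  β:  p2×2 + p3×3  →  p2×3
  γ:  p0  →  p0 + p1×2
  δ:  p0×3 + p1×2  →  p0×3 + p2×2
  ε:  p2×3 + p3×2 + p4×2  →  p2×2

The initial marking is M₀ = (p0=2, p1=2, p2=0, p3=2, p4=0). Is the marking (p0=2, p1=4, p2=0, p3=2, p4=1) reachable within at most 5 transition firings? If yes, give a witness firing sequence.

depth 0: 1 marking
depth 1: 2 markings reached so far
depth 2: 3 markings reached so far
depth 3: 4 markings reached so far
depth 4: 5 markings reached so far
depth 5: 6 markings reached so far
target is not among the 6 markings reachable within 5 steps

NO — not reachable within 5 firings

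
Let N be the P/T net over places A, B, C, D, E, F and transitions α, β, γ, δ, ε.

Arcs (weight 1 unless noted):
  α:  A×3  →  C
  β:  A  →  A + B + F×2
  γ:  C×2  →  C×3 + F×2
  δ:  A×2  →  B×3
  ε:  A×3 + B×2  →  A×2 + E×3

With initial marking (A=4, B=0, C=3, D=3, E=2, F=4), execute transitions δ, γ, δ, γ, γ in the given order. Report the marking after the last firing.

step 1: fire δ:  (A=4, B=0, C=3, D=3, E=2, F=4) → (A=2, B=3, C=3, D=3, E=2, F=4)
step 2: fire γ:  (A=2, B=3, C=3, D=3, E=2, F=4) → (A=2, B=3, C=4, D=3, E=2, F=6)
step 3: fire δ:  (A=2, B=3, C=4, D=3, E=2, F=6) → (A=0, B=6, C=4, D=3, E=2, F=6)
step 4: fire γ:  (A=0, B=6, C=4, D=3, E=2, F=6) → (A=0, B=6, C=5, D=3, E=2, F=8)
step 5: fire γ:  (A=0, B=6, C=5, D=3, E=2, F=8) → (A=0, B=6, C=6, D=3, E=2, F=10)

(A=0, B=6, C=6, D=3, E=2, F=10)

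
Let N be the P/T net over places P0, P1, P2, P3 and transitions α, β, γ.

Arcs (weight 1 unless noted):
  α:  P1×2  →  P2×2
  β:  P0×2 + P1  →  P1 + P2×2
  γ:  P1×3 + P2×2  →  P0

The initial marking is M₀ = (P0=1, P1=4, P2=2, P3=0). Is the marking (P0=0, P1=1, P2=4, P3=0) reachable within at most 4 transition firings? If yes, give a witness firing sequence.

depth 0: 1 marking
depth 1: 3 markings reached so far
depth 2: 5 markings reached so far
depth 3: 5 markings reached so far
(frontier empty at depth 3; search complete)
target is not among the 5 markings reachable within 4 steps

NO — not reachable within 4 firings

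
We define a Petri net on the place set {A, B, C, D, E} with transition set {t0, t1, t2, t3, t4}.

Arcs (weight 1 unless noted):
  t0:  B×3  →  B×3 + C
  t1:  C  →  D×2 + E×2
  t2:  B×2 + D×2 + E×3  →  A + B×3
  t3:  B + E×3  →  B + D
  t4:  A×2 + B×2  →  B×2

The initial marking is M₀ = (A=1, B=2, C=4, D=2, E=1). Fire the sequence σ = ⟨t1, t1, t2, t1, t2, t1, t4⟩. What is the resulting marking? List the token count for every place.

step 1: fire t1:  (A=1, B=2, C=4, D=2, E=1) → (A=1, B=2, C=3, D=4, E=3)
step 2: fire t1:  (A=1, B=2, C=3, D=4, E=3) → (A=1, B=2, C=2, D=6, E=5)
step 3: fire t2:  (A=1, B=2, C=2, D=6, E=5) → (A=2, B=3, C=2, D=4, E=2)
step 4: fire t1:  (A=2, B=3, C=2, D=4, E=2) → (A=2, B=3, C=1, D=6, E=4)
step 5: fire t2:  (A=2, B=3, C=1, D=6, E=4) → (A=3, B=4, C=1, D=4, E=1)
step 6: fire t1:  (A=3, B=4, C=1, D=4, E=1) → (A=3, B=4, C=0, D=6, E=3)
step 7: fire t4:  (A=3, B=4, C=0, D=6, E=3) → (A=1, B=4, C=0, D=6, E=3)

(A=1, B=4, C=0, D=6, E=3)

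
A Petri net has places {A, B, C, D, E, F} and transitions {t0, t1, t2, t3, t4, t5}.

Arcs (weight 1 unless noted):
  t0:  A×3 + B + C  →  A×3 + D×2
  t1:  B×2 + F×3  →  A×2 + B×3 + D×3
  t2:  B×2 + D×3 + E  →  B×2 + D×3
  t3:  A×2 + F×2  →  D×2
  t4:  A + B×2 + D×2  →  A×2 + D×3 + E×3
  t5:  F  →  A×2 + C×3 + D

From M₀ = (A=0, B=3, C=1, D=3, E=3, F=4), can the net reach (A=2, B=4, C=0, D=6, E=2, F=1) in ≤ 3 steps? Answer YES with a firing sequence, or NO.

NO — not reachable within 3 firings

depth 0: 1 marking
depth 1: 4 markings reached so far
depth 2: 12 markings reached so far
depth 3: 30 markings reached so far
target is not among the 30 markings reachable within 3 steps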